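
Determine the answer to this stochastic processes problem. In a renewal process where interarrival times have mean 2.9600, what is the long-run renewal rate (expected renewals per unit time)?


Long-run renewal rate = 1/E(X)
= 1/2.9600
= 0.3378

0.3378


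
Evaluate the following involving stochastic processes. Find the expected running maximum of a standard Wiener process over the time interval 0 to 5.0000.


E(max B(s)) = sqrt(2t/pi)
= sqrt(2*5.0000/pi)
= sqrt(3.1831)
= 1.7841

1.7841


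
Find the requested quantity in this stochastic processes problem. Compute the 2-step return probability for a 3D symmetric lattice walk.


P(return in 2 steps) = P(reverse first step) = 1/(2d)
= 1/6
= 0.1667

0.1667


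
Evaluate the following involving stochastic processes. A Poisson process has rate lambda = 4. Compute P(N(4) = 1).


P(N(t)=k) = (lambda*t)^k * exp(-lambda*t) / k!
lambda*t = 16
= 16^1 * exp(-16) / 1!
= 16 * 1.1254e-07 / 1
= 1.8006e-06

1.8006e-06


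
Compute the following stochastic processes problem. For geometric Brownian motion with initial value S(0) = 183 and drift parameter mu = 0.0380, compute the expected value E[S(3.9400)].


E[S(t)] = S(0) * exp(mu * t)
= 183 * exp(0.0380 * 3.9400)
= 183 * 1.1615
= 212.5561

212.5561


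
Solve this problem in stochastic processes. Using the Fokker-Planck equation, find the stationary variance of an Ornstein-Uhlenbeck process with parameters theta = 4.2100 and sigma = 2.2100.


Stationary variance = sigma^2 / (2*theta)
= 2.2100^2 / (2*4.2100)
= 4.8841 / 8.4200
= 0.5801

0.5801


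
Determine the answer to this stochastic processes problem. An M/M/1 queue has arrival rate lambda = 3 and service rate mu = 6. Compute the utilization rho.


rho = lambda/mu
= 3/6
= 0.5000

0.5000


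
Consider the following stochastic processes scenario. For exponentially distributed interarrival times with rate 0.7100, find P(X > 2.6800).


P(X > t) = exp(-lambda * t)
= exp(-0.7100 * 2.6800)
= exp(-1.9028) = 0.1492

0.1492


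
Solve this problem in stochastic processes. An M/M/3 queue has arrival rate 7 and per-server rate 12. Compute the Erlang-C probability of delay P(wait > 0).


a = lambda/mu = 0.5833
rho = a/c = 0.1944
Erlang-C formula applied:
C(c,a) = 0.0229

0.0229


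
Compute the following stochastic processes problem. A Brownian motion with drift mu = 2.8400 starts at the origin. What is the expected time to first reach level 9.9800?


Expected first passage time = a/mu
= 9.9800/2.8400
= 3.5141

3.5141


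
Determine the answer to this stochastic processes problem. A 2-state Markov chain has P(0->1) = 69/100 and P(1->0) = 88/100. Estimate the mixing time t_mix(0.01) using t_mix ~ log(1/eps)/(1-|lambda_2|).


lambda_2 = |1 - p01 - p10| = |1 - 0.6900 - 0.8800| = 0.5700
t_mix ~ log(1/eps)/(1 - |lambda_2|)
= log(100)/(1 - 0.5700) = 4.6052/0.4300
= 10.7097

10.7097


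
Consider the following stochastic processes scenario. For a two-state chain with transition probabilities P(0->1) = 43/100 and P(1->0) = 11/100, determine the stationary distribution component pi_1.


Stationary distribution: pi_0 = p10/(p01+p10), pi_1 = p01/(p01+p10)
p01 = 0.4300, p10 = 0.1100
pi_1 = 0.7963

0.7963


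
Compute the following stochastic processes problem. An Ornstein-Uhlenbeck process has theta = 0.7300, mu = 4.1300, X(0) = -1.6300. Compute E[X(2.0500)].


E[X(t)] = mu + (X(0) - mu)*exp(-theta*t)
= 4.1300 + (-1.6300 - 4.1300)*exp(-0.7300*2.0500)
= 4.1300 + -5.7600 * 0.2239
= 2.8403

2.8403


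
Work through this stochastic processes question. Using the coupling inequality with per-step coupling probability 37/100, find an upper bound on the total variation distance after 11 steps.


TV distance bound <= (1-delta)^n
= (1 - 0.3700)^11
= 0.6300^11
= 0.0062

0.0062


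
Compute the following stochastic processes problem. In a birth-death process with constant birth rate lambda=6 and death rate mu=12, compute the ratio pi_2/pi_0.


For birth-death process, pi_n/pi_0 = (lambda/mu)^n
= (6/12)^2
= 0.2500

0.2500


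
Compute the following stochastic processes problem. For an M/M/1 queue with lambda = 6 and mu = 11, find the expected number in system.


rho = 6/11 = 0.5455
L = rho/(1-rho)
= 0.5455/0.4545
= 1.2000

1.2000


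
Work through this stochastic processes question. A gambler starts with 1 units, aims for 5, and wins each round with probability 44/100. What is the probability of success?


Gambler's ruin formula:
r = q/p = 0.5600/0.4400 = 1.2727
P(win) = (1 - r^i)/(1 - r^N)
= (1 - 1.2727^1)/(1 - 1.2727^5)
= 0.1166

0.1166


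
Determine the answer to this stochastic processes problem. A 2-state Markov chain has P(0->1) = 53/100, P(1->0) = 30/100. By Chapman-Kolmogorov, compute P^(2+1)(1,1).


P^3 = P^2 * P^1
Computing via matrix multiplication of the transition matrix.
Entry (1,1) of P^3 = 0.6403

0.6403


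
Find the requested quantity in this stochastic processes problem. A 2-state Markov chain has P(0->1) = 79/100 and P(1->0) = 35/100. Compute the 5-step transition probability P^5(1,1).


Computing P^5 by matrix multiplication.
P = [[0.2100, 0.7900], [0.3500, 0.6500]]
After raising P to the power 5:
P^5(1,1) = 0.6930

0.6930


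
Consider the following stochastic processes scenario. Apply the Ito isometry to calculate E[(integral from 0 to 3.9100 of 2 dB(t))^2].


By Ito isometry: E[(int f dB)^2] = int f^2 dt
= 2^2 * 3.9100
= 4 * 3.9100 = 15.6400

15.6400


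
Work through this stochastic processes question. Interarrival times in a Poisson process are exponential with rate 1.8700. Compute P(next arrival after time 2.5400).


P(X > t) = exp(-lambda * t)
= exp(-1.8700 * 2.5400)
= exp(-4.7498) = 0.0087

0.0087


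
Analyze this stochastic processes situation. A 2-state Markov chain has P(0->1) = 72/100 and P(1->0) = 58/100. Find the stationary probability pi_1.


Stationary distribution: pi_0 = p10/(p01+p10), pi_1 = p01/(p01+p10)
p01 = 0.7200, p10 = 0.5800
pi_1 = 0.5538

0.5538


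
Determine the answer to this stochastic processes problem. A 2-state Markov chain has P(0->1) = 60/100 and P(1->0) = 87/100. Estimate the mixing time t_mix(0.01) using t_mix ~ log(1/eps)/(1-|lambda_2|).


lambda_2 = |1 - p01 - p10| = |1 - 0.6000 - 0.8700| = 0.4700
t_mix ~ log(1/eps)/(1 - |lambda_2|)
= log(100)/(1 - 0.4700) = 4.6052/0.5300
= 8.6890

8.6890


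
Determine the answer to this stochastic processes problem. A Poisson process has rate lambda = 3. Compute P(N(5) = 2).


P(N(t)=k) = (lambda*t)^k * exp(-lambda*t) / k!
lambda*t = 15
= 15^2 * exp(-15) / 2!
= 225 * 3.0590e-07 / 2
= 3.4414e-05

3.4414e-05


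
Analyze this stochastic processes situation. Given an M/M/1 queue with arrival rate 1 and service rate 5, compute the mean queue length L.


rho = 1/5 = 0.2000
L = rho/(1-rho)
= 0.2000/0.8000
= 0.2500

0.2500


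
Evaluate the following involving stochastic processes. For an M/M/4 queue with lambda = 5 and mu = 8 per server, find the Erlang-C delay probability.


a = lambda/mu = 0.6250
rho = a/c = 0.1562
Erlang-C formula applied:
C(c,a) = 0.0040

0.0040


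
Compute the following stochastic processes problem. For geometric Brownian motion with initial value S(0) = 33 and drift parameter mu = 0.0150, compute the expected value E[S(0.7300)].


E[S(t)] = S(0) * exp(mu * t)
= 33 * exp(0.0150 * 0.7300)
= 33 * 1.0110
= 33.3633

33.3633


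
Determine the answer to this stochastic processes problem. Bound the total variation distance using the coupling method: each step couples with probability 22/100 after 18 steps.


TV distance bound <= (1-delta)^n
= (1 - 0.2200)^18
= 0.7800^18
= 0.0114

0.0114


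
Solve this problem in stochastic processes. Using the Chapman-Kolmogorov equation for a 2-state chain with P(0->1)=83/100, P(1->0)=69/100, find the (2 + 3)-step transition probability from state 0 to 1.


P^5 = P^2 * P^3
Computing via matrix multiplication of the transition matrix.
Entry (0,1) of P^5 = 0.5668

0.5668


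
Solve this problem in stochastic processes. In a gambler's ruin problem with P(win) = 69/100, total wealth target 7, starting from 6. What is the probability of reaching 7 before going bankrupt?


Gambler's ruin formula:
r = q/p = 0.3100/0.6900 = 0.4493
P(win) = (1 - r^i)/(1 - r^N)
= (1 - 0.4493^6)/(1 - 0.4493^7)
= 0.9955

0.9955


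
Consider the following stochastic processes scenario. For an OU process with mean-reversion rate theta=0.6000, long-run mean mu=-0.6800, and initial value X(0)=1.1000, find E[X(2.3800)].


E[X(t)] = mu + (X(0) - mu)*exp(-theta*t)
= -0.6800 + (1.1000 - -0.6800)*exp(-0.6000*2.3800)
= -0.6800 + 1.7800 * 0.2398
= -0.2532

-0.2532


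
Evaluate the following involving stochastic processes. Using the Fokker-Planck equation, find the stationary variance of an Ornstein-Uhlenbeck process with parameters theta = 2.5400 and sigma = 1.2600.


Stationary variance = sigma^2 / (2*theta)
= 1.2600^2 / (2*2.5400)
= 1.5876 / 5.0800
= 0.3125

0.3125


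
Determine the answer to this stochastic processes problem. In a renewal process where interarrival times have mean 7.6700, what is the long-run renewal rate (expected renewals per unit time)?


Long-run renewal rate = 1/E(X)
= 1/7.6700
= 0.1304

0.1304


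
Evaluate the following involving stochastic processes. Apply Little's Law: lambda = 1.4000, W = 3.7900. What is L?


Little's Law: L = lambda * W
= 1.4000 * 3.7900
= 5.3060

5.3060


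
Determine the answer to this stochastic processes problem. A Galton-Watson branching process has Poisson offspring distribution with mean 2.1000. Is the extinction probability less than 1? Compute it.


Since mu = 2.1000 > 1, extinction prob q < 1.
Solve s = exp(mu*(s-1)) iteratively.
q = 0.1779

0.1779


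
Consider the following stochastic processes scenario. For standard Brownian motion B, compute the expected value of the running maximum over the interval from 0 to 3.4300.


E(max B(s)) = sqrt(2t/pi)
= sqrt(2*3.4300/pi)
= sqrt(2.1836)
= 1.4777

1.4777


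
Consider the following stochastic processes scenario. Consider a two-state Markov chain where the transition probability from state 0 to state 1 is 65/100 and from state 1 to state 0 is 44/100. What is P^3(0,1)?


Computing P^3 by matrix multiplication.
P = [[0.3500, 0.6500], [0.4400, 0.5600]]
After raising P to the power 3:
P^3(0,1) = 0.5968

0.5968


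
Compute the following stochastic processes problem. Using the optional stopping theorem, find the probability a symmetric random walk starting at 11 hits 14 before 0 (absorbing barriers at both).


By optional stopping theorem: E(M at tau) = M(0) = 11
P(hit 14)*14 + P(hit 0)*0 = 11
P(hit 14) = (11 - 0)/(14 - 0) = 11/14 = 0.7857

0.7857


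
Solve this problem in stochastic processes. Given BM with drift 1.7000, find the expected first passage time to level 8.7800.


Expected first passage time = a/mu
= 8.7800/1.7000
= 5.1647

5.1647


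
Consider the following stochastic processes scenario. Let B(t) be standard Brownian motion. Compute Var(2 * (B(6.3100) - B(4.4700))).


Var(alpha*(B(t)-B(s))) = alpha^2 * (t-s)
= 2^2 * (6.3100 - 4.4700)
= 4 * 1.8400
= 7.3600

7.3600


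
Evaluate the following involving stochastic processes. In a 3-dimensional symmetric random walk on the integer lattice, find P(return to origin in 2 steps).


P(return in 2 steps) = P(reverse first step) = 1/(2d)
= 1/6
= 0.1667

0.1667


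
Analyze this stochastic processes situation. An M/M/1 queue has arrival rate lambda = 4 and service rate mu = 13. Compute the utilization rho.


rho = lambda/mu
= 4/13
= 0.3077

0.3077


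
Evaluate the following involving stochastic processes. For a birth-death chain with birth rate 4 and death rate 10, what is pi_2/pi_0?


For birth-death process, pi_n/pi_0 = (lambda/mu)^n
= (4/10)^2
= 0.1600

0.1600


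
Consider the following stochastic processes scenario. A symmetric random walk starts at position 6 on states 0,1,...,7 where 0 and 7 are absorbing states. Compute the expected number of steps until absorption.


For symmetric RW on 0,...,N with absorbing barriers, E(i) = i*(N-i)
E(6) = 6 * 1 = 6

6


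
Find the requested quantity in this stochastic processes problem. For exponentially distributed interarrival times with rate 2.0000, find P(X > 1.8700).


P(X > t) = exp(-lambda * t)
= exp(-2.0000 * 1.8700)
= exp(-3.7400) = 0.0238

0.0238


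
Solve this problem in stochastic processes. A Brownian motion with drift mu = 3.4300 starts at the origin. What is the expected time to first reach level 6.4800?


Expected first passage time = a/mu
= 6.4800/3.4300
= 1.8892

1.8892


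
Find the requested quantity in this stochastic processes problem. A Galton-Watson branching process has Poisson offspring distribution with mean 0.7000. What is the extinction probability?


Since mu = 0.7000 <= 1, extinction probability = 1.

1.0000


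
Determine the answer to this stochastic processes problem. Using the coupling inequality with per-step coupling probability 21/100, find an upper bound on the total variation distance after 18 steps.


TV distance bound <= (1-delta)^n
= (1 - 0.2100)^18
= 0.7900^18
= 0.0144

0.0144


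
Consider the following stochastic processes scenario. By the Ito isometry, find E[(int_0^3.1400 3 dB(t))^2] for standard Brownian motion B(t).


By Ito isometry: E[(int f dB)^2] = int f^2 dt
= 3^2 * 3.1400
= 9 * 3.1400 = 28.2600

28.2600


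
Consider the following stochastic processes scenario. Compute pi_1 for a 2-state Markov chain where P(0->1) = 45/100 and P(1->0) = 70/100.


Stationary distribution: pi_0 = p10/(p01+p10), pi_1 = p01/(p01+p10)
p01 = 0.4500, p10 = 0.7000
pi_1 = 0.3913

0.3913


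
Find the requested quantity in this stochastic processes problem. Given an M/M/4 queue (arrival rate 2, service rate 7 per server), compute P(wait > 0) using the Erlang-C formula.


a = lambda/mu = 0.2857
rho = a/c = 0.0714
Erlang-C formula applied:
C(c,a) = 2.2471e-04

2.2471e-04


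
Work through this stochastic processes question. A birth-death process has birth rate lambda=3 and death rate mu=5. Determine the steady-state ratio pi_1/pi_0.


For birth-death process, pi_n/pi_0 = (lambda/mu)^n
= (3/5)^1
= 0.6000

0.6000


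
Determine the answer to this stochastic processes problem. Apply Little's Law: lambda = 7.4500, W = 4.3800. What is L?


Little's Law: L = lambda * W
= 7.4500 * 4.3800
= 32.6310

32.6310


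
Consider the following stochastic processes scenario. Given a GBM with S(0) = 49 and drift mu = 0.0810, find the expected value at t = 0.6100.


E[S(t)] = S(0) * exp(mu * t)
= 49 * exp(0.0810 * 0.6100)
= 49 * 1.0507
= 51.4819

51.4819


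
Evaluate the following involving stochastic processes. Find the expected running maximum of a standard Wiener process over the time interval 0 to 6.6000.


E(max B(s)) = sqrt(2t/pi)
= sqrt(2*6.6000/pi)
= sqrt(4.2017)
= 2.0498

2.0498


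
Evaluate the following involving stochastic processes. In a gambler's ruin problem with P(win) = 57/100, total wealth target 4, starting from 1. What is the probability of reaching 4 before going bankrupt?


Gambler's ruin formula:
r = q/p = 0.4300/0.5700 = 0.7544
P(win) = (1 - r^i)/(1 - r^N)
= (1 - 0.7544^1)/(1 - 0.7544^4)
= 0.3633

0.3633


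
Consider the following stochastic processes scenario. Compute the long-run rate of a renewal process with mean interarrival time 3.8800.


Long-run renewal rate = 1/E(X)
= 1/3.8800
= 0.2577

0.2577


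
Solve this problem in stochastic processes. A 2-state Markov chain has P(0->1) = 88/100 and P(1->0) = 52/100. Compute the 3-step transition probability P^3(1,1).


Computing P^3 by matrix multiplication.
P = [[0.1200, 0.8800], [0.5200, 0.4800]]
After raising P to the power 3:
P^3(1,1) = 0.6048

0.6048


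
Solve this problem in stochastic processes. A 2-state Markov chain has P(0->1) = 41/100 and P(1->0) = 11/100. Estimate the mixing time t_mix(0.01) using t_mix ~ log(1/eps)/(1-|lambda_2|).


lambda_2 = |1 - p01 - p10| = |1 - 0.4100 - 0.1100| = 0.4800
t_mix ~ log(1/eps)/(1 - |lambda_2|)
= log(100)/(1 - 0.4800) = 4.6052/0.5200
= 8.8561

8.8561


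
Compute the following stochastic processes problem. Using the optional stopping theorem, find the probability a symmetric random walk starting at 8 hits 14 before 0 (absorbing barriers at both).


By optional stopping theorem: E(M at tau) = M(0) = 8
P(hit 14)*14 + P(hit 0)*0 = 8
P(hit 14) = (8 - 0)/(14 - 0) = 4/7 = 0.5714

0.5714


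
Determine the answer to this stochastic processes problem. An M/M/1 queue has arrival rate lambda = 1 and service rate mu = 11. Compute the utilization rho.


rho = lambda/mu
= 1/11
= 0.0909

0.0909


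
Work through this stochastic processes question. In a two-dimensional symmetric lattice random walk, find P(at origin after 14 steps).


P = C(14,7)^2 / 4^14
= 3432^2 / 268435456
= 11778624 / 268435456
= 0.0439

0.0439


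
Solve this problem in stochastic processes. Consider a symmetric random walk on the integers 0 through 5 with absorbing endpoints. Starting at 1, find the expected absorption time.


For symmetric RW on 0,...,N with absorbing barriers, E(i) = i*(N-i)
E(1) = 1 * 4 = 4

4


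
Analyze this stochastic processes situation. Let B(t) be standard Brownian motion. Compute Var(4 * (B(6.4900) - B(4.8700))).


Var(alpha*(B(t)-B(s))) = alpha^2 * (t-s)
= 4^2 * (6.4900 - 4.8700)
= 16 * 1.6200
= 25.9200

25.9200


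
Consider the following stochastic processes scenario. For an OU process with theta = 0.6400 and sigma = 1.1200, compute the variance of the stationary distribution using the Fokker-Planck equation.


Stationary variance = sigma^2 / (2*theta)
= 1.1200^2 / (2*0.6400)
= 1.2544 / 1.2800
= 0.9800

0.9800


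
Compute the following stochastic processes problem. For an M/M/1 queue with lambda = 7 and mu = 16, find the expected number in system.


rho = 7/16 = 0.4375
L = rho/(1-rho)
= 0.4375/0.5625
= 0.7778

0.7778


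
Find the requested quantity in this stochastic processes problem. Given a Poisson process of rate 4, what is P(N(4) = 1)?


P(N(t)=k) = (lambda*t)^k * exp(-lambda*t) / k!
lambda*t = 16
= 16^1 * exp(-16) / 1!
= 16 * 1.1254e-07 / 1
= 1.8006e-06

1.8006e-06


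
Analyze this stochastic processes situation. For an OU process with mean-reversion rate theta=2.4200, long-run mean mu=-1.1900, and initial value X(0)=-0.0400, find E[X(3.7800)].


E[X(t)] = mu + (X(0) - mu)*exp(-theta*t)
= -1.1900 + (-0.0400 - -1.1900)*exp(-2.4200*3.7800)
= -1.1900 + 1.1500 * 1.0648e-04
= -1.1899

-1.1899


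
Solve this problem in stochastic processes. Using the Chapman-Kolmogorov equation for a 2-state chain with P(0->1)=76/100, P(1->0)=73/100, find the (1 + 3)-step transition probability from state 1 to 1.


P^4 = P^1 * P^3
Computing via matrix multiplication of the transition matrix.
Entry (1,1) of P^4 = 0.5383

0.5383


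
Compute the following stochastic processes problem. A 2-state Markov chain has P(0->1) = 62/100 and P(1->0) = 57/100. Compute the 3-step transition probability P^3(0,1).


Computing P^3 by matrix multiplication.
P = [[0.3800, 0.6200], [0.5700, 0.4300]]
After raising P to the power 3:
P^3(0,1) = 0.5246

0.5246


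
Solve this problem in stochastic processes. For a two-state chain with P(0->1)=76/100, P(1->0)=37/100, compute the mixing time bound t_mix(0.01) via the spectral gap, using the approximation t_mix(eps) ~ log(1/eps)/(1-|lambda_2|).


lambda_2 = |1 - p01 - p10| = |1 - 0.7600 - 0.3700| = 0.1300
t_mix ~ log(1/eps)/(1 - |lambda_2|)
= log(100)/(1 - 0.1300) = 4.6052/0.8700
= 5.2933

5.2933


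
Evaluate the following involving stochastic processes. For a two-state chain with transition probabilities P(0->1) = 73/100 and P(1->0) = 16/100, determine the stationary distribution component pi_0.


Stationary distribution: pi_0 = p10/(p01+p10), pi_1 = p01/(p01+p10)
p01 = 0.7300, p10 = 0.1600
pi_0 = 0.1798

0.1798


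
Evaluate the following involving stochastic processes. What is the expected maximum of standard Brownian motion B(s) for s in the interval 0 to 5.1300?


E(max B(s)) = sqrt(2t/pi)
= sqrt(2*5.1300/pi)
= sqrt(3.2659)
= 1.8072

1.8072


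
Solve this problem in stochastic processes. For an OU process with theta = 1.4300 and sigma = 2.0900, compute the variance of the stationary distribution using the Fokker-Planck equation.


Stationary variance = sigma^2 / (2*theta)
= 2.0900^2 / (2*1.4300)
= 4.3681 / 2.8600
= 1.5273

1.5273


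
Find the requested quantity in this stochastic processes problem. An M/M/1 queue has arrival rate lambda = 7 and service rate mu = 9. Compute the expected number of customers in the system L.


rho = 7/9 = 0.7778
L = rho/(1-rho)
= 0.7778/0.2222
= 3.5000

3.5000


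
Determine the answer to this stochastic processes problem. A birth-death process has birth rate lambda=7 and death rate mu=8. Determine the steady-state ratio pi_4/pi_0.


For birth-death process, pi_n/pi_0 = (lambda/mu)^n
= (7/8)^4
= 0.5862

0.5862


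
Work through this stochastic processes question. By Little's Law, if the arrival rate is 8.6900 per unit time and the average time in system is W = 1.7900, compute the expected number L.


Little's Law: L = lambda * W
= 8.6900 * 1.7900
= 15.5551

15.5551


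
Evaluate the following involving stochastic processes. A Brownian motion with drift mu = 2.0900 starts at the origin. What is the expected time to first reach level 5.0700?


Expected first passage time = a/mu
= 5.0700/2.0900
= 2.4258

2.4258


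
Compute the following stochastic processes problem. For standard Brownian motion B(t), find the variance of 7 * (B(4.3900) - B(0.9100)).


Var(alpha*(B(t)-B(s))) = alpha^2 * (t-s)
= 7^2 * (4.3900 - 0.9100)
= 49 * 3.4800
= 170.5200

170.5200


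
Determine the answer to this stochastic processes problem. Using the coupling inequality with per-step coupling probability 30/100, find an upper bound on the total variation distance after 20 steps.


TV distance bound <= (1-delta)^n
= (1 - 0.3000)^20
= 0.7000^20
= 7.9792e-04

7.9792e-04


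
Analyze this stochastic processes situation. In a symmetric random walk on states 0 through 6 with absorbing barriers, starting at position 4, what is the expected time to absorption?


For symmetric RW on 0,...,N with absorbing barriers, E(i) = i*(N-i)
E(4) = 4 * 2 = 8

8


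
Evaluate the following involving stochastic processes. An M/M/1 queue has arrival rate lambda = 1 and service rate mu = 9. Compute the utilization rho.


rho = lambda/mu
= 1/9
= 0.1111

0.1111


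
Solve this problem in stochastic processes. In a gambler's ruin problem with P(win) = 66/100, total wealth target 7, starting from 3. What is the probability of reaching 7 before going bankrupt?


Gambler's ruin formula:
r = q/p = 0.3400/0.6600 = 0.5152
P(win) = (1 - r^i)/(1 - r^N)
= (1 - 0.5152^3)/(1 - 0.5152^7)
= 0.8717

0.8717


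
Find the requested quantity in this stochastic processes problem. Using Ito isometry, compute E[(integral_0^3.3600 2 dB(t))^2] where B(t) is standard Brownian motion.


By Ito isometry: E[(int f dB)^2] = int f^2 dt
= 2^2 * 3.3600
= 4 * 3.3600 = 13.4400

13.4400


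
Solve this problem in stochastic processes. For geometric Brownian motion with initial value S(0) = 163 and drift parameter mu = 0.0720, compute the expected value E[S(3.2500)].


E[S(t)] = S(0) * exp(mu * t)
= 163 * exp(0.0720 * 3.2500)
= 163 * 1.2636
= 205.9741

205.9741


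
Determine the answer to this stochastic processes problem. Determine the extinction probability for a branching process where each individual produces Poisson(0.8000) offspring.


Since mu = 0.8000 <= 1, extinction probability = 1.

1.0000


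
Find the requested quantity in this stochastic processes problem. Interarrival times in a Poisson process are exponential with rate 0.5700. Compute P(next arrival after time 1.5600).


P(X > t) = exp(-lambda * t)
= exp(-0.5700 * 1.5600)
= exp(-0.8892) = 0.4110

0.4110


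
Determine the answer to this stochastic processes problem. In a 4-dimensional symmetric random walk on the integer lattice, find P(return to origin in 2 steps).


P(return in 2 steps) = P(reverse first step) = 1/(2d)
= 1/8
= 0.1250

0.1250


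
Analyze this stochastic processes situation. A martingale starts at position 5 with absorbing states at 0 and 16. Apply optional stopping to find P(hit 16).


By optional stopping theorem: E(M at tau) = M(0) = 5
P(hit 16)*16 + P(hit 0)*0 = 5
P(hit 16) = (5 - 0)/(16 - 0) = 5/16 = 0.3125

0.3125


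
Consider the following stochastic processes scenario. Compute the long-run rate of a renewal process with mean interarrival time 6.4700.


Long-run renewal rate = 1/E(X)
= 1/6.4700
= 0.1546

0.1546


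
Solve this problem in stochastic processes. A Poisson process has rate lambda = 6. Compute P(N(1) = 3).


P(N(t)=k) = (lambda*t)^k * exp(-lambda*t) / k!
lambda*t = 6
= 6^3 * exp(-6) / 3!
= 216 * 0.0025 / 6
= 0.0892

0.0892


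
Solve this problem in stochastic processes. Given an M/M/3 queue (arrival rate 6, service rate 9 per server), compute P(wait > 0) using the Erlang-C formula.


a = lambda/mu = 0.6667
rho = a/c = 0.2222
Erlang-C formula applied:
C(c,a) = 0.0325

0.0325


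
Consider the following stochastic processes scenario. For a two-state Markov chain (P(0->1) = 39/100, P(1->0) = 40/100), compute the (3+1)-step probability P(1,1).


P^4 = P^3 * P^1
Computing via matrix multiplication of the transition matrix.
Entry (1,1) of P^4 = 0.4947

0.4947


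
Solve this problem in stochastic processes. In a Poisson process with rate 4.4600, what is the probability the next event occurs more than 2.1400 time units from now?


P(X > t) = exp(-lambda * t)
= exp(-4.4600 * 2.1400)
= exp(-9.5444) = 7.1601e-05

7.1601e-05


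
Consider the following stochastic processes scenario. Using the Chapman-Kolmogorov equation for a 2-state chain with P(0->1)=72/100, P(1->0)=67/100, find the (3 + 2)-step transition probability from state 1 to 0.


P^5 = P^3 * P^2
Computing via matrix multiplication of the transition matrix.
Entry (1,0) of P^5 = 0.4864

0.4864


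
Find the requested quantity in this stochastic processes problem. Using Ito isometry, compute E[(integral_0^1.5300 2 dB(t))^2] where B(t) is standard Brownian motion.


By Ito isometry: E[(int f dB)^2] = int f^2 dt
= 2^2 * 1.5300
= 4 * 1.5300 = 6.1200

6.1200


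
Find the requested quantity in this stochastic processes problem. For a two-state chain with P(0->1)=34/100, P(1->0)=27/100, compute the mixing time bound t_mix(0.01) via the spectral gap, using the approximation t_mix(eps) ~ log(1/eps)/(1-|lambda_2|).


lambda_2 = |1 - p01 - p10| = |1 - 0.3400 - 0.2700| = 0.3900
t_mix ~ log(1/eps)/(1 - |lambda_2|)
= log(100)/(1 - 0.3900) = 4.6052/0.6100
= 7.5495

7.5495


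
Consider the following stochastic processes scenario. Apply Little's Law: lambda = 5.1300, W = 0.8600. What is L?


Little's Law: L = lambda * W
= 5.1300 * 0.8600
= 4.4118

4.4118


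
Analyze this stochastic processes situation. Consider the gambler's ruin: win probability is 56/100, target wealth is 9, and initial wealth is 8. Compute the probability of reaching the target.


Gambler's ruin formula:
r = q/p = 0.4400/0.5600 = 0.7857
P(win) = (1 - r^i)/(1 - r^N)
= (1 - 0.7857^8)/(1 - 0.7857^9)
= 0.9649

0.9649


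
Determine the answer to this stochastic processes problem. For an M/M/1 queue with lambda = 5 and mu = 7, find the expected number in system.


rho = 5/7 = 0.7143
L = rho/(1-rho)
= 0.7143/0.2857
= 2.5000

2.5000


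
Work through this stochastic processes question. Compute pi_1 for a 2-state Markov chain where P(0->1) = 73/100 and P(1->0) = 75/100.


Stationary distribution: pi_0 = p10/(p01+p10), pi_1 = p01/(p01+p10)
p01 = 0.7300, p10 = 0.7500
pi_1 = 0.4932

0.4932


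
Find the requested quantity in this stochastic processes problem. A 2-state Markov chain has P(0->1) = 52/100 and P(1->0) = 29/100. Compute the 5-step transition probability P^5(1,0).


Computing P^5 by matrix multiplication.
P = [[0.4800, 0.5200], [0.2900, 0.7100]]
After raising P to the power 5:
P^5(1,0) = 0.3579

0.3579


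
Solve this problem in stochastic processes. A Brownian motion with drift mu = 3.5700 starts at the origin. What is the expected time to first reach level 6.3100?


Expected first passage time = a/mu
= 6.3100/3.5700
= 1.7675

1.7675


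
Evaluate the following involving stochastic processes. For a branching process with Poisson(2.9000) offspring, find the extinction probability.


Since mu = 2.9000 > 1, extinction prob q < 1.
Solve s = exp(mu*(s-1)) iteratively.
q = 0.0668

0.0668


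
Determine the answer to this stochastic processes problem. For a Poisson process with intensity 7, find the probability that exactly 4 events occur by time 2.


P(N(t)=k) = (lambda*t)^k * exp(-lambda*t) / k!
lambda*t = 14
= 14^4 * exp(-14) / 4!
= 38416 * 8.3153e-07 / 24
= 0.0013

0.0013


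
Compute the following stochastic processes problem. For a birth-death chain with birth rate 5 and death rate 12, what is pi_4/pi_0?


For birth-death process, pi_n/pi_0 = (lambda/mu)^n
= (5/12)^4
= 0.0301

0.0301


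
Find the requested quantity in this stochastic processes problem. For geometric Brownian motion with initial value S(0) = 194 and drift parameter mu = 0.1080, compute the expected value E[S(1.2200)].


E[S(t)] = S(0) * exp(mu * t)
= 194 * exp(0.1080 * 1.2200)
= 194 * 1.1408
= 221.3219

221.3219


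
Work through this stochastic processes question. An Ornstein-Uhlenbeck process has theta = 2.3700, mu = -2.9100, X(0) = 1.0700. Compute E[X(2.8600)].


E[X(t)] = mu + (X(0) - mu)*exp(-theta*t)
= -2.9100 + (1.0700 - -2.9100)*exp(-2.3700*2.8600)
= -2.9100 + 3.9800 * 0.0011
= -2.9055

-2.9055


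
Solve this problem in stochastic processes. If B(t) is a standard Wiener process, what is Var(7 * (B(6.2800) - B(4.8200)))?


Var(alpha*(B(t)-B(s))) = alpha^2 * (t-s)
= 7^2 * (6.2800 - 4.8200)
= 49 * 1.4600
= 71.5400

71.5400


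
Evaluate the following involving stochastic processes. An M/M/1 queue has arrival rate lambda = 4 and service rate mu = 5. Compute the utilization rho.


rho = lambda/mu
= 4/5
= 0.8000

0.8000


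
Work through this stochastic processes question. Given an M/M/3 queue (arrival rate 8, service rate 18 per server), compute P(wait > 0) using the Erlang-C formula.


a = lambda/mu = 0.4444
rho = a/c = 0.1481
Erlang-C formula applied:
C(c,a) = 0.0110

0.0110


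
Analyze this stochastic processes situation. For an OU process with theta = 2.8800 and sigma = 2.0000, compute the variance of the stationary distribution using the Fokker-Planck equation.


Stationary variance = sigma^2 / (2*theta)
= 2.0000^2 / (2*2.8800)
= 4.0000 / 5.7600
= 0.6944

0.6944


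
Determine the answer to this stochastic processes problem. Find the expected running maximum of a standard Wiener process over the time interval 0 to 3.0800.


E(max B(s)) = sqrt(2t/pi)
= sqrt(2*3.0800/pi)
= sqrt(1.9608)
= 1.4003

1.4003


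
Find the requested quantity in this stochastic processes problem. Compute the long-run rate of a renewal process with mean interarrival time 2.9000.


Long-run renewal rate = 1/E(X)
= 1/2.9000
= 0.3448

0.3448


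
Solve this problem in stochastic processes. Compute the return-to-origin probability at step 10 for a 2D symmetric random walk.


P = C(10,5)^2 / 4^10
= 252^2 / 1048576
= 63504 / 1048576
= 0.0606

0.0606


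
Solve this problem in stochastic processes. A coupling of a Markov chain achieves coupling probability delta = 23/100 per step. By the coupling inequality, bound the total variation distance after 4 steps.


TV distance bound <= (1-delta)^n
= (1 - 0.2300)^4
= 0.7700^4
= 0.3515

0.3515


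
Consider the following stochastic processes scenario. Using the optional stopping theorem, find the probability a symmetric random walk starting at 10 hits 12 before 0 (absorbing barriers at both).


By optional stopping theorem: E(M at tau) = M(0) = 10
P(hit 12)*12 + P(hit 0)*0 = 10
P(hit 12) = (10 - 0)/(12 - 0) = 5/6 = 0.8333

0.8333


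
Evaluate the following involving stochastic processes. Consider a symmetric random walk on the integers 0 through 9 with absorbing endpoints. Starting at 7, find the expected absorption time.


For symmetric RW on 0,...,N with absorbing barriers, E(i) = i*(N-i)
E(7) = 7 * 2 = 14

14


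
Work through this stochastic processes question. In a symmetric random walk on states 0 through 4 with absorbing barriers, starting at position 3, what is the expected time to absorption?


For symmetric RW on 0,...,N with absorbing barriers, E(i) = i*(N-i)
E(3) = 3 * 1 = 3

3


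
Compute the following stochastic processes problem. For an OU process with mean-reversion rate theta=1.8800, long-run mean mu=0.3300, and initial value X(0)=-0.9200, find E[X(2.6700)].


E[X(t)] = mu + (X(0) - mu)*exp(-theta*t)
= 0.3300 + (-0.9200 - 0.3300)*exp(-1.8800*2.6700)
= 0.3300 + -1.2500 * 0.0066
= 0.3217

0.3217


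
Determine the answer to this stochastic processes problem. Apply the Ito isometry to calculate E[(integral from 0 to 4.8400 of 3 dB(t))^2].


By Ito isometry: E[(int f dB)^2] = int f^2 dt
= 3^2 * 4.8400
= 9 * 4.8400 = 43.5600

43.5600


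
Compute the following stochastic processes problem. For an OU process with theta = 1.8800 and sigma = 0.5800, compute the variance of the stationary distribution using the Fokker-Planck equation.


Stationary variance = sigma^2 / (2*theta)
= 0.5800^2 / (2*1.8800)
= 0.3364 / 3.7600
= 0.0895

0.0895


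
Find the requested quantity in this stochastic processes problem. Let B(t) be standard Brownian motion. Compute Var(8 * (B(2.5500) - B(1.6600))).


Var(alpha*(B(t)-B(s))) = alpha^2 * (t-s)
= 8^2 * (2.5500 - 1.6600)
= 64 * 0.8900
= 56.9600

56.9600


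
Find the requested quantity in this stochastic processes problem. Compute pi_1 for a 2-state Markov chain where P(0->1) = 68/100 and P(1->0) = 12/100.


Stationary distribution: pi_0 = p10/(p01+p10), pi_1 = p01/(p01+p10)
p01 = 0.6800, p10 = 0.1200
pi_1 = 0.8500

0.8500


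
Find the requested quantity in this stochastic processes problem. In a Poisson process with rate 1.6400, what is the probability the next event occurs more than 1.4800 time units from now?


P(X > t) = exp(-lambda * t)
= exp(-1.6400 * 1.4800)
= exp(-2.4272) = 0.0883

0.0883


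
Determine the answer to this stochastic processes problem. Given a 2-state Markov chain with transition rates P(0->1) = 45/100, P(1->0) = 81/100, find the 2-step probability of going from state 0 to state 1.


Computing P^2 by matrix multiplication.
P = [[0.5500, 0.4500], [0.8100, 0.1900]]
After raising P to the power 2:
P^2(0,1) = 0.3330

0.3330


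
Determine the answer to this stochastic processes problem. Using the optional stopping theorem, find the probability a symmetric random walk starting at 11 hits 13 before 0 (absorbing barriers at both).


By optional stopping theorem: E(M at tau) = M(0) = 11
P(hit 13)*13 + P(hit 0)*0 = 11
P(hit 13) = (11 - 0)/(13 - 0) = 11/13 = 0.8462

0.8462


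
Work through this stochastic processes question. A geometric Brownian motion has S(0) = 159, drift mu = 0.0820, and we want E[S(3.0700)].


E[S(t)] = S(0) * exp(mu * t)
= 159 * exp(0.0820 * 3.0700)
= 159 * 1.2863
= 204.5156

204.5156


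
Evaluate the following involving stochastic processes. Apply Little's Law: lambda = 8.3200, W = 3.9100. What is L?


Little's Law: L = lambda * W
= 8.3200 * 3.9100
= 32.5312

32.5312


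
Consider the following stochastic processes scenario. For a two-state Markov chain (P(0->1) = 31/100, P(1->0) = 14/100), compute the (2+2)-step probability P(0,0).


P^4 = P^2 * P^2
Computing via matrix multiplication of the transition matrix.
Entry (0,0) of P^4 = 0.3741

0.3741


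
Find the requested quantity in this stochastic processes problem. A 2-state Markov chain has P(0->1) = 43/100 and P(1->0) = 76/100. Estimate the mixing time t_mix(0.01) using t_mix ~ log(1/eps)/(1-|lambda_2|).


lambda_2 = |1 - p01 - p10| = |1 - 0.4300 - 0.7600| = 0.1900
t_mix ~ log(1/eps)/(1 - |lambda_2|)
= log(100)/(1 - 0.1900) = 4.6052/0.8100
= 5.6854

5.6854


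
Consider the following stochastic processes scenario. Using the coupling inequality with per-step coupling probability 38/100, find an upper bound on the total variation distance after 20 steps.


TV distance bound <= (1-delta)^n
= (1 - 0.3800)^20
= 0.6200^20
= 7.0442e-05

7.0442e-05


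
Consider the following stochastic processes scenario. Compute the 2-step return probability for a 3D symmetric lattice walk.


P(return in 2 steps) = P(reverse first step) = 1/(2d)
= 1/6
= 0.1667

0.1667


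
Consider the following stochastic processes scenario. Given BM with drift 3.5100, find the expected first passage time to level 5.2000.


Expected first passage time = a/mu
= 5.2000/3.5100
= 1.4815

1.4815


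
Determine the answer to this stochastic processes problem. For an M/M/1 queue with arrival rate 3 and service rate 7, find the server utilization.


rho = lambda/mu
= 3/7
= 0.4286

0.4286


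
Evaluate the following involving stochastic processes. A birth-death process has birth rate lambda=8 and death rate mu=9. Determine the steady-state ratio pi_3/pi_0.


For birth-death process, pi_n/pi_0 = (lambda/mu)^n
= (8/9)^3
= 0.7023

0.7023


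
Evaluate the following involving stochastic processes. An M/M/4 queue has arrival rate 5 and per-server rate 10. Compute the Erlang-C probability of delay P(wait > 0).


a = lambda/mu = 0.5000
rho = a/c = 0.1250
Erlang-C formula applied:
C(c,a) = 0.0018

0.0018


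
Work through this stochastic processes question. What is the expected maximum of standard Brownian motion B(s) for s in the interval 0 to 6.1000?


E(max B(s)) = sqrt(2t/pi)
= sqrt(2*6.1000/pi)
= sqrt(3.8834)
= 1.9706

1.9706


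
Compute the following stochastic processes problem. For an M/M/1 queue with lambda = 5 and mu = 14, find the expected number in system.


rho = 5/14 = 0.3571
L = rho/(1-rho)
= 0.3571/0.6429
= 0.5556

0.5556


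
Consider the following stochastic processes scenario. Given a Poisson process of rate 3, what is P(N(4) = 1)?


P(N(t)=k) = (lambda*t)^k * exp(-lambda*t) / k!
lambda*t = 12
= 12^1 * exp(-12) / 1!
= 12 * 6.1442e-06 / 1
= 7.3731e-05

7.3731e-05


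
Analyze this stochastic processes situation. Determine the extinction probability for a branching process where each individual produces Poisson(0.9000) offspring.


Since mu = 0.9000 <= 1, extinction probability = 1.

1.0000


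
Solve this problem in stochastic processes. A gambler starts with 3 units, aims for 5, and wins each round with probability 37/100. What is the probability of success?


Gambler's ruin formula:
r = q/p = 0.6300/0.3700 = 1.7027
P(win) = (1 - r^i)/(1 - r^N)
= (1 - 1.7027^3)/(1 - 1.7027^5)
= 0.2957

0.2957


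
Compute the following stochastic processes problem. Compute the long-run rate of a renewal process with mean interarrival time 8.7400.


Long-run renewal rate = 1/E(X)
= 1/8.7400
= 0.1144

0.1144


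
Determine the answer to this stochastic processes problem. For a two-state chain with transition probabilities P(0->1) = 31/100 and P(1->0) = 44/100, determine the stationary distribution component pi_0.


Stationary distribution: pi_0 = p10/(p01+p10), pi_1 = p01/(p01+p10)
p01 = 0.3100, p10 = 0.4400
pi_0 = 0.5867

0.5867


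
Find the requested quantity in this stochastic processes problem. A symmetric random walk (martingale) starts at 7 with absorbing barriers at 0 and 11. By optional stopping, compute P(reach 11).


By optional stopping theorem: E(M at tau) = M(0) = 7
P(hit 11)*11 + P(hit 0)*0 = 7
P(hit 11) = (7 - 0)/(11 - 0) = 7/11 = 0.6364

0.6364
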